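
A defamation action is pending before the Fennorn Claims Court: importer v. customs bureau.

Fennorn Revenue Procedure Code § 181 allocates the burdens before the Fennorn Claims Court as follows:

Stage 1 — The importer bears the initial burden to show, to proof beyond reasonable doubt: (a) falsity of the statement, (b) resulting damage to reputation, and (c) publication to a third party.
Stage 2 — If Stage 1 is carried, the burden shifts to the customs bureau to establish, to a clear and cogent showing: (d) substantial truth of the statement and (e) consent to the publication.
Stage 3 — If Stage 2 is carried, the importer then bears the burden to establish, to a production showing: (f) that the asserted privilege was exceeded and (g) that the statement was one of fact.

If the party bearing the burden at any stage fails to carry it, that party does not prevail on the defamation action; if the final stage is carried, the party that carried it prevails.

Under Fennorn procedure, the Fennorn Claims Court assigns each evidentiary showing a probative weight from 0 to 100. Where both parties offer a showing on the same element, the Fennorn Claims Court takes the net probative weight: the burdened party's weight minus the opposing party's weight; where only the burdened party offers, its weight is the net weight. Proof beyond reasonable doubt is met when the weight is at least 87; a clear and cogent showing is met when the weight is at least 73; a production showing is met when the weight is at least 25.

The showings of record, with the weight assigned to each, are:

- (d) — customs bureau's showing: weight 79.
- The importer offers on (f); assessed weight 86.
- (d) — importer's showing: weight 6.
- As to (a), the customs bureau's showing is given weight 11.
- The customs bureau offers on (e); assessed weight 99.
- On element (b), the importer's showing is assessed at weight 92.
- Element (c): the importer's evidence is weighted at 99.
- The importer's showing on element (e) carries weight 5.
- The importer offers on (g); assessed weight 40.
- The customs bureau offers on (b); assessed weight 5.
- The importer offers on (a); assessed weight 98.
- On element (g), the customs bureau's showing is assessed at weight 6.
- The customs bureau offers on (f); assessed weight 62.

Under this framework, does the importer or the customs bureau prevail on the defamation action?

At Stage 1 the importer must meet proof beyond reasonable doubt (weight is at least 87): on (a) the weight is 98 less the opposing 11 gives net 87, which does reach 87, so (a) meets the standard; on (b) the weight is 92 less the opposing 5 gives net 87, ≥ 87, so (b) meets the standard; on (c) the weight is 99, ≥ 87, so (c) meets the standard.
  The importer carries Stage 1; the customs bureau now bears the burden.
At Stage 2 the customs bureau must meet a clear and cogent showing (weight is at least 73): on (d) the weight is 79 less the opposing 6 gives net 73, which does reach 73, so (d) meets the standard; on (e) the weight is 99 less the opposing 5 gives net 94, ≥ 73, so (e) meets the standard.
  Stage 2 carried; the burden shifts to the importer.
At Stage 3 the importer must meet a production showing (weight is at least 25): on (f) the weight is 86 less the opposing 62 gives net 24, which does not reach 25, so (f) does not meet the standard; on (g) the weight is 40 less the opposing 6 gives net 34, ≥ 25, so (g) meets the standard.
  Stage 3 not carried; the importer fails its burden.
The analysis ends at Stage 3; the customs bureau prevails.

customs bureau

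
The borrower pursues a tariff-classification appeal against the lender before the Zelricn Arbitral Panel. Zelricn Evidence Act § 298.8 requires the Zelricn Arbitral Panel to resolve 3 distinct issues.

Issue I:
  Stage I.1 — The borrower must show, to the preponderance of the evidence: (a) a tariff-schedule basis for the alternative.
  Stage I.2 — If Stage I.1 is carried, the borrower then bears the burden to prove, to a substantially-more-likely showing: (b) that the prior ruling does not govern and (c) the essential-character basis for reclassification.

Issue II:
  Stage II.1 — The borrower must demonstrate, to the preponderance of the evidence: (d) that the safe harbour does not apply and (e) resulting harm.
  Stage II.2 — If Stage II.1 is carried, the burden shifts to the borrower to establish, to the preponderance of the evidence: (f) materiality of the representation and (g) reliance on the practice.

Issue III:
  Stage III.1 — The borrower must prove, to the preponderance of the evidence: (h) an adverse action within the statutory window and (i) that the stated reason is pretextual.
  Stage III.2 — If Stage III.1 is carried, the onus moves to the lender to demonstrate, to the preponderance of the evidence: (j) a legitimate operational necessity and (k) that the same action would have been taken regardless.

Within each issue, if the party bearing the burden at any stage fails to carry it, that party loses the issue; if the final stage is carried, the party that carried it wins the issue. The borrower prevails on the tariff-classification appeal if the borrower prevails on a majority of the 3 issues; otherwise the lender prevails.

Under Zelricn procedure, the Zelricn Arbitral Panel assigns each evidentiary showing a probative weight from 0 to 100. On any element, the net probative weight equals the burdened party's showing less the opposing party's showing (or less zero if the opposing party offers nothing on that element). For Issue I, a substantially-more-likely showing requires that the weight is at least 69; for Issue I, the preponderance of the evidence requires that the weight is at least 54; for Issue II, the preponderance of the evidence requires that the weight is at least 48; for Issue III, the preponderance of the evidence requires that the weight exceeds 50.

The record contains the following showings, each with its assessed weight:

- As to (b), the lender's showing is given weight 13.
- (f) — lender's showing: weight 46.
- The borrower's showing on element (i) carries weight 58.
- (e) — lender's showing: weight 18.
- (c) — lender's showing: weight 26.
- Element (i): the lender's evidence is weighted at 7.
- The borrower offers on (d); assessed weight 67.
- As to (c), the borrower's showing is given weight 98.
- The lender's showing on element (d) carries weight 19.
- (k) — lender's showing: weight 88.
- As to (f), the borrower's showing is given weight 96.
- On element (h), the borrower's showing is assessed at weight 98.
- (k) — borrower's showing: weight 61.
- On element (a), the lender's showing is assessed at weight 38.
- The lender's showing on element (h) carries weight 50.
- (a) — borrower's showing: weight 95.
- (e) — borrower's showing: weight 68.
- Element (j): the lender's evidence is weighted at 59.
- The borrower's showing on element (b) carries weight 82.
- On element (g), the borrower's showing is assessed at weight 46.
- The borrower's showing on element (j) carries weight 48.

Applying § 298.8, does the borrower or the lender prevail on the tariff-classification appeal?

lender

— Issue I —
Stage I.1 — burden on borrower; standard: the preponderance of the evidence (weight is at least 54).
    (a): 95 − 38 = 57 ≥ 54 [met]
  All elements met. The borrower retains the burden for Stage I.2.
Stage I.2 — burden on borrower; standard: a substantially-more-likely showing (weight is at least 69).
    (b): 82 − 13 = 69 ≥ 69 [met]
    (c): 98 − 26 = 72 ≥ 69 [met]
  The borrower carries the last stage.
Every stage carried; the borrower prevails on this issue.
— Issue II —
At Stage II.1 the borrower must meet the preponderance of the evidence (weight is at least 48): on (d) the weight is 67 less the opposing 19 gives net 48, ≥ 48, so (d) meets the standard; on (e) the weight is 68 less the opposing 18 gives net 50, which does reach 48, so (e) meets the standard.
  Stage II.1 carried; the burden remains with the borrower.
At Stage II.2 the borrower must meet the preponderance of the evidence (weight is at least 48): on (f) the weight is 96 less the opposing 46 gives net 50, which does reach 48, so (f) meets the standard; on (g) the weight is 46, < 48, so (g) does not meet the standard.
  The borrower does not carry Stage II.2.
The lender prevails on this issue.
— Issue III —
At Stage III.1 the borrower must meet the preponderance of the evidence (weight exceeds 50): on (h) the weight is 98 less the opposing 50 gives net 48, which does not exceed 50, so (h) does not meet the standard; on (i) the weight is 58 less the opposing 7 gives net 51, > 50, so (i) meets the standard.
  Stage III.1 not carried; the borrower fails its burden.
The lender prevails on this issue.
Per-issue: Issue I → borrower; Issue II → lender; Issue III → lender. The borrower must prevail on a majority of issues; overall, the lender prevails.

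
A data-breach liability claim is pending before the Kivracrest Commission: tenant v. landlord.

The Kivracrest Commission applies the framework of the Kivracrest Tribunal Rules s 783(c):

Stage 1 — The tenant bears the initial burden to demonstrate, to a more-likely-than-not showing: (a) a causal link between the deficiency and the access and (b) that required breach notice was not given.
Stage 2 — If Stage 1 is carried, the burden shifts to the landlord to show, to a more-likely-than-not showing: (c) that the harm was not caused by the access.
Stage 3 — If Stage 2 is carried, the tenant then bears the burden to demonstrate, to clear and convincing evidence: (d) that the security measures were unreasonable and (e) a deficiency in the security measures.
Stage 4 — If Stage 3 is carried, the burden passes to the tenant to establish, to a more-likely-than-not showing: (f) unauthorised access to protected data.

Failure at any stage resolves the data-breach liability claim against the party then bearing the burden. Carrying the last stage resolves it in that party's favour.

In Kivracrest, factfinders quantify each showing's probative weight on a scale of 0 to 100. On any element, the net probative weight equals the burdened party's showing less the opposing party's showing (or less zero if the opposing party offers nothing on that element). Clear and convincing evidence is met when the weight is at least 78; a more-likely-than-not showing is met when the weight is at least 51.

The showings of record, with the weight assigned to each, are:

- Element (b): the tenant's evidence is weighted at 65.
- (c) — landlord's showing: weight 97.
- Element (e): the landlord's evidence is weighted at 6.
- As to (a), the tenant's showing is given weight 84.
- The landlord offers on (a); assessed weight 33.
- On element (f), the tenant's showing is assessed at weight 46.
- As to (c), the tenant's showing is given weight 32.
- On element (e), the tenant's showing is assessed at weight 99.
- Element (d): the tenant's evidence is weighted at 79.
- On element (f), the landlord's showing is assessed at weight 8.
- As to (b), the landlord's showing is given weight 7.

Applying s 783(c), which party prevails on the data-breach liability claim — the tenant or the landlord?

landlord

Stage 1 — burden on tenant; standard: a more-likely-than-not showing (weight is at least 51).
    (a): 84 − 33 = 51 ≥ 51 [met]
    (b): 65 − 7 = 58 ≥ 51 [met]
  Stage 1 is satisfied; the onus moves to the landlord.
Stage 2 — burden on landlord; standard: a more-likely-than-not showing (weight is at least 51).
    (c): 97 − 32 = 65 ≥ 51 [met]
  Stage 2 is satisfied; the onus moves to the tenant.
Stage 3 — burden on tenant; standard: clear and convincing evidence (weight is at least 78).
    (d): 79 ≥ 78 [met]
    (e): 99 − 6 = 93 ≥ 78 [met]
  All elements met. The tenant retains the burden for Stage 4.
Stage 4 — burden on tenant; standard: a more-likely-than-not showing (weight is at least 51).
    (f): 46 − 8 = 38 < 51 [not met]
  Stage 4 not carried; the tenant fails its burden.
So the landlord prevails.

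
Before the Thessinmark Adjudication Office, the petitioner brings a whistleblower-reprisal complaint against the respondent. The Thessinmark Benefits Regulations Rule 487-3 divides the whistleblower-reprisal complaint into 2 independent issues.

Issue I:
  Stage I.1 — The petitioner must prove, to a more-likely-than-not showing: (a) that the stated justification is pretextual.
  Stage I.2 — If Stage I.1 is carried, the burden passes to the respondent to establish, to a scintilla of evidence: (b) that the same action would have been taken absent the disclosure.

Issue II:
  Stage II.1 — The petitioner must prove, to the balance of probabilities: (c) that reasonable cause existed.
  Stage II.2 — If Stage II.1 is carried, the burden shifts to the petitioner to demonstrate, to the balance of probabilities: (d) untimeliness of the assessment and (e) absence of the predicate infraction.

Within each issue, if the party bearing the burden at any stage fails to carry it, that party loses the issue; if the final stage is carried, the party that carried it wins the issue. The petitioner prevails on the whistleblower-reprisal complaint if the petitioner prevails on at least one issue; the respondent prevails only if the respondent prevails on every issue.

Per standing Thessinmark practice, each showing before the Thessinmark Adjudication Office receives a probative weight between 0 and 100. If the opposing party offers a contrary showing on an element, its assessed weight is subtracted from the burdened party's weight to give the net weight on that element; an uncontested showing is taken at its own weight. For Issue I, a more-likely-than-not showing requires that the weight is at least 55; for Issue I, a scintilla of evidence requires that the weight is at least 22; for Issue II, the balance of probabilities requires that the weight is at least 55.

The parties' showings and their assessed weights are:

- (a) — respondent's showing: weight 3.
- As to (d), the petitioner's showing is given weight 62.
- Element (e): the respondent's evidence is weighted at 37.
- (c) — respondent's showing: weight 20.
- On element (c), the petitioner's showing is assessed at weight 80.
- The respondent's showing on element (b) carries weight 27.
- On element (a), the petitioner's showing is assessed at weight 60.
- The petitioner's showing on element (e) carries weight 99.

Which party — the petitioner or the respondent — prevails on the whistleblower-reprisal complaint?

— Issue I —
At Stage I.1 the petitioner must meet a more-likely-than-not showing (weight is at least 55): on (a) the weight is 60 less the opposing 3 gives net 57, which does reach 55, so (a) meets the standard.
  Stage I.1 carried; the burden shifts to the respondent.
At Stage I.2 the respondent must meet a scintilla of evidence (weight is at least 22): on (b) the weight is 27, which does reach 22, so (b) meets the standard.
  All elements met at the final stage.
With every stage satisfied, the respondent prevails on this issue.
— Issue II —
At Stage II.1 the petitioner must meet the balance of probabilities (weight is at least 55): on (c) the weight is 80 less the opposing 20 gives net 60, which does reach 55, so (c) meets the standard.
  Stage II.1 carried; the burden remains with the petitioner.
At Stage II.2 the petitioner must meet the balance of probabilities (weight is at least 55): on (d) the weight is 62, ≥ 55, so (d) meets the standard; on (e) the weight is 99 less the opposing 37 gives net 62, ≥ 55, so (e) meets the standard.
  The petitioner carries the last stage.
All stages carried — the petitioner prevails on this issue.
Per-issue: Issue I → respondent; Issue II → petitioner. The petitioner must prevail on at least one issue; overall, the petitioner prevails.

petitioner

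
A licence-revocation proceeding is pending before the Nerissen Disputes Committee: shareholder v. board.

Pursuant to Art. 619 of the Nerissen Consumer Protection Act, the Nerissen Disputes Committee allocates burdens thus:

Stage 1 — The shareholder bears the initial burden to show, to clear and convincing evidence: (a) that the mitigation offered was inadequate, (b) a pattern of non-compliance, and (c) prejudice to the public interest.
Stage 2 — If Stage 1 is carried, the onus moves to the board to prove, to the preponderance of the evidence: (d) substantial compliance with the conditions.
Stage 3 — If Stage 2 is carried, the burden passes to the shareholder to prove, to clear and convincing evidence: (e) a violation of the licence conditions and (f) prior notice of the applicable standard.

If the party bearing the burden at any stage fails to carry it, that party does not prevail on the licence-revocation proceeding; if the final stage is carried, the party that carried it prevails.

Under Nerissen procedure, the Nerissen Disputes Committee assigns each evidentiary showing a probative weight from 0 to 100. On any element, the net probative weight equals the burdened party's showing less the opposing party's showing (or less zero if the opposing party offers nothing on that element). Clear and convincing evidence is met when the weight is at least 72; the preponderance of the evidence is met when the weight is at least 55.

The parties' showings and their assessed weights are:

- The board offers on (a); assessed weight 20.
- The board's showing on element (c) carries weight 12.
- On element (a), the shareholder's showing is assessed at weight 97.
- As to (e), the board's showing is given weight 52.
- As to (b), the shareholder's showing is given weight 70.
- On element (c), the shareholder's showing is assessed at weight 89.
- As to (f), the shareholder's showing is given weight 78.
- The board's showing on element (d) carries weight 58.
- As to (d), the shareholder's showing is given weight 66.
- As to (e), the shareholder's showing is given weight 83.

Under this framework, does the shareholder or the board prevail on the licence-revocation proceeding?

Stage 1 (shareholder, clear and convincing evidence, weight is at least 72): (a) net 97−20=77 ≥ 72 — meets; (b) 70 < 72 — fails; (c) net 89−12=77 ≥ 72 — meets.
  Stage 1 not carried; the shareholder fails its burden.
The analysis ends at Stage 1; the board prevails.

board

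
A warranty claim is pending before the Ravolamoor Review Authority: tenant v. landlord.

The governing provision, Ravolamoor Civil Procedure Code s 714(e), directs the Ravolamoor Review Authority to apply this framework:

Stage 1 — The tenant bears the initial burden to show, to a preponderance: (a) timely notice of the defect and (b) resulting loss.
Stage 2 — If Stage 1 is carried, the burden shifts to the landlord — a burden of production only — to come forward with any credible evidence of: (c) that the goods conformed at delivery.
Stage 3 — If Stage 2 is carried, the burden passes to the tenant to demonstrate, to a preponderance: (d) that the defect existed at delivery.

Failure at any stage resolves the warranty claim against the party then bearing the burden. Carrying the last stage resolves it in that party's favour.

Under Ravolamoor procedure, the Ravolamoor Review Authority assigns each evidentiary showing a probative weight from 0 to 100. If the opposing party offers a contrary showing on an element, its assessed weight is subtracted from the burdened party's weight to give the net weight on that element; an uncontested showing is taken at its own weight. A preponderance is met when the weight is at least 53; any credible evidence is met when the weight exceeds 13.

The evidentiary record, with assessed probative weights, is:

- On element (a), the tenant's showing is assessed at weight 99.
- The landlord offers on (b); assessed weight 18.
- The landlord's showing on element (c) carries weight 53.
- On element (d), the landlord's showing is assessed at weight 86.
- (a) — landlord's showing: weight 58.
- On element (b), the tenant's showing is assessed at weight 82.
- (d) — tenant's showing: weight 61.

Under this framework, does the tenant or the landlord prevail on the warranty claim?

Stage 1 — burden on tenant; standard: a preponderance (weight is at least 53).
    (a): 99 − 58 = 41 < 53 [not met]
    (b): 82 − 18 = 64 ≥ 53 [met]
  Stage 1 not carried; the tenant fails its burden.
So the landlord prevails.

landlord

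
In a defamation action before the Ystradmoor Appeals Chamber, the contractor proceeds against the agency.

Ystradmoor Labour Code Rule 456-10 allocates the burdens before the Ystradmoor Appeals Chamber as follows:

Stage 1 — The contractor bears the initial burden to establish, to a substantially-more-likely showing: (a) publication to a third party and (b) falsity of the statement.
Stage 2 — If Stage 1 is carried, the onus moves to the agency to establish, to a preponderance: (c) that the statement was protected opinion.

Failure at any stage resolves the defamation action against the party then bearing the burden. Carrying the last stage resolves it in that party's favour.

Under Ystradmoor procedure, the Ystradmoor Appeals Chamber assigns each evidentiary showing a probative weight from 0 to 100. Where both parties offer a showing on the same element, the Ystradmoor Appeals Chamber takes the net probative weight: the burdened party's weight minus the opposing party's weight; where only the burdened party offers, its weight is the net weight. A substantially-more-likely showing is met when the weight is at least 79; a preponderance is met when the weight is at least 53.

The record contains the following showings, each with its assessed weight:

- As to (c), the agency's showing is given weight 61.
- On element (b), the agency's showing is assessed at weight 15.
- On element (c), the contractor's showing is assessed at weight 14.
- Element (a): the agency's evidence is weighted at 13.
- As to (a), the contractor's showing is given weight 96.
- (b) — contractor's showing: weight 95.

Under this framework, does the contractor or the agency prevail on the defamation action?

Stage 1 — burden on contractor; standard: a substantially-more-likely showing (weight is at least 79).
    (a): 96 − 13 = 83 ≥ 79 [met]
    (b): 95 − 15 = 80 ≥ 79 [met]
  Stage 1 carried; the burden shifts to the agency.
Stage 2 — burden on agency; standard: a preponderance (weight is at least 53).
    (c): 61 − 14 = 47 < 53 [not met]
  The agency does not carry Stage 2.
The analysis ends at Stage 2; the contractor prevails.

contractor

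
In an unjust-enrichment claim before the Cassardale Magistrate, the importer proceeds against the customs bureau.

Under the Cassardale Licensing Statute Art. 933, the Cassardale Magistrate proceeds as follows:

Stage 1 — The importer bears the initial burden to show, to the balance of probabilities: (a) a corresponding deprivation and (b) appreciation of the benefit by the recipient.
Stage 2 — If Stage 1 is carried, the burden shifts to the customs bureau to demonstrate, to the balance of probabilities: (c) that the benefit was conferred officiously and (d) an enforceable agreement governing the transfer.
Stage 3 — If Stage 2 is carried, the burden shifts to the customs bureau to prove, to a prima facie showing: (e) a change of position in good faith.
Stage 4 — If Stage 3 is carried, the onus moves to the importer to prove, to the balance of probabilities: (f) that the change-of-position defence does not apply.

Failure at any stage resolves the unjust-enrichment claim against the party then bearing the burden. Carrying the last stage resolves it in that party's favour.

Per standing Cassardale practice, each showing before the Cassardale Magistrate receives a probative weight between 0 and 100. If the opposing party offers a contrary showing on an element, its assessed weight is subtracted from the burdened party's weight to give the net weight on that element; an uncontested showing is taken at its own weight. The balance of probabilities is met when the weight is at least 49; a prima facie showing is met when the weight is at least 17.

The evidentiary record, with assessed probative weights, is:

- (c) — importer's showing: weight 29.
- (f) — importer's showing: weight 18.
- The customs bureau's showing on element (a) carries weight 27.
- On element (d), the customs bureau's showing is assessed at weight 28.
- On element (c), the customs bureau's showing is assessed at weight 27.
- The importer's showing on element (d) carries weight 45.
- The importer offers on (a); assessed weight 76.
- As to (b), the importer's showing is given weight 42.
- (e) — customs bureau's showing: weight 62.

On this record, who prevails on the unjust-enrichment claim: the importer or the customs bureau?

customs bureau

At Stage 1 the importer must meet the balance of probabilities (weight is at least 49): on (a) the weight is 76 less the opposing 27 gives net 49, ≥ 49, so (a) meets the standard; on (b) the weight is 42, < 49, so (b) does not meet the standard.
  The importer does not carry Stage 1.
The customs bureau prevails.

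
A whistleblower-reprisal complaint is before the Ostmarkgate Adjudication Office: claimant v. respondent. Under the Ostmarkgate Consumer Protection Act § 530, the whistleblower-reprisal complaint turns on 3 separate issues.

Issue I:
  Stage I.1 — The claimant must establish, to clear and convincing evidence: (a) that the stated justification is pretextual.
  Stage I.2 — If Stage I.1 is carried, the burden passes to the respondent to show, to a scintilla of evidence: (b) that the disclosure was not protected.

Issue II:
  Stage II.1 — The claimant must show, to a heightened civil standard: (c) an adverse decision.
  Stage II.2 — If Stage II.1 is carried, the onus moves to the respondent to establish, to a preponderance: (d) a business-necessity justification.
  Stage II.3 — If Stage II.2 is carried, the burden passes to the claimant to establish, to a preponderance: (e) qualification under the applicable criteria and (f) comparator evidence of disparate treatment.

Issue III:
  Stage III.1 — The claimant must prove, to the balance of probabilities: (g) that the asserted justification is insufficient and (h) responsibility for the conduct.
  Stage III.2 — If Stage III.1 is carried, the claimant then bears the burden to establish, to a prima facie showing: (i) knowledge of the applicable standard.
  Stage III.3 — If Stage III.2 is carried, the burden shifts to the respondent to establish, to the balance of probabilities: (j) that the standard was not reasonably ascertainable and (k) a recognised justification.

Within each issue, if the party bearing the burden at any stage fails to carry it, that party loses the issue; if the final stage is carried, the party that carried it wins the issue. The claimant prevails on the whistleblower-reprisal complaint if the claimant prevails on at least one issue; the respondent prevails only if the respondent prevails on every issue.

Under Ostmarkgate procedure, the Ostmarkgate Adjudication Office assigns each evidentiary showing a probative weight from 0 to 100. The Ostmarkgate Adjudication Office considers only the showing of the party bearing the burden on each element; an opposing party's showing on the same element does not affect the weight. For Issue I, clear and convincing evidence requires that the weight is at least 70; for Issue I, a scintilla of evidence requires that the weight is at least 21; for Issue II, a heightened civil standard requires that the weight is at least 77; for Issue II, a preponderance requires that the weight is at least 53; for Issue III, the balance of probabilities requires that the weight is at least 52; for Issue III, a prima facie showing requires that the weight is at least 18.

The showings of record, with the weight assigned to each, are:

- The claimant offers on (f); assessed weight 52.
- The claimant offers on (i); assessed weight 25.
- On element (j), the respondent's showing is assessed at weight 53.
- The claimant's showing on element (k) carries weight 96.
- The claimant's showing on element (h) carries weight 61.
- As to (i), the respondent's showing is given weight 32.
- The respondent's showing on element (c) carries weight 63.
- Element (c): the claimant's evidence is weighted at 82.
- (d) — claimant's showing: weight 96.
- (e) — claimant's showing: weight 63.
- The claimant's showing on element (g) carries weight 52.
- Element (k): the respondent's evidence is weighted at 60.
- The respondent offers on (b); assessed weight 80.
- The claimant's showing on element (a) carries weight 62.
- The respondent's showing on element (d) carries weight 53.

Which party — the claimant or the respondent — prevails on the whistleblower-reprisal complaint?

respondent

— Issue I —
At Stage I.1 the claimant must meet clear and convincing evidence (weight is at least 70): on (a) the weight is 62, which does not reach 70, so (a) does not meet the standard.
  The claimant does not carry Stage I.1.
The analysis ends at Stage I.1; the respondent prevails on this issue.
— Issue II —
Stage II.1 — burden on claimant; standard: a heightened civil standard (weight is at least 77).
    (c): 82 (respondent's 63 disregarded) ≥ 77 [met]
  Stage II.1 carried; the burden shifts to the respondent.
Stage II.2 — burden on respondent; standard: a preponderance (weight is at least 53).
    (d): 53 (claimant's 96 disregarded) ≥ 53 [met]
  The respondent carries Stage II.2; the claimant now bears the burden.
Stage II.3 — burden on claimant; standard: a preponderance (weight is at least 53).
    (e): 63 ≥ 53 [met]
    (f): 52 < 53 [not met]
  Stage II.3 not carried; the claimant fails its burden.
The respondent prevails on this issue.
— Issue III —
Stage III.1 — burden on claimant; standard: the balance of probabilities (weight is at least 52).
    (g): 52 ≥ 52 [met]
    (h): 61 ≥ 52 [met]
  Stage III.1 is satisfied; the claimant continues to bear the burden.
Stage III.2 — burden on claimant; standard: a prima facie showing (weight is at least 18).
    (i): 25 (respondent's 32 disregarded) ≥ 18 [met]
  All elements met. The burden passes to the respondent.
Stage III.3 — burden on respondent; standard: the balance of probabilities (weight is at least 52).
    (j): 53 ≥ 52 [met]
    (k): 60 (claimant's 96 disregarded) ≥ 52 [met]
  The respondent carries the last stage.
Every stage carried; the respondent prevails on this issue.
Per-issue: Issue I → respondent; Issue II → respondent; Issue III → respondent. The claimant must prevail on at least one issue; overall, the respondent prevails.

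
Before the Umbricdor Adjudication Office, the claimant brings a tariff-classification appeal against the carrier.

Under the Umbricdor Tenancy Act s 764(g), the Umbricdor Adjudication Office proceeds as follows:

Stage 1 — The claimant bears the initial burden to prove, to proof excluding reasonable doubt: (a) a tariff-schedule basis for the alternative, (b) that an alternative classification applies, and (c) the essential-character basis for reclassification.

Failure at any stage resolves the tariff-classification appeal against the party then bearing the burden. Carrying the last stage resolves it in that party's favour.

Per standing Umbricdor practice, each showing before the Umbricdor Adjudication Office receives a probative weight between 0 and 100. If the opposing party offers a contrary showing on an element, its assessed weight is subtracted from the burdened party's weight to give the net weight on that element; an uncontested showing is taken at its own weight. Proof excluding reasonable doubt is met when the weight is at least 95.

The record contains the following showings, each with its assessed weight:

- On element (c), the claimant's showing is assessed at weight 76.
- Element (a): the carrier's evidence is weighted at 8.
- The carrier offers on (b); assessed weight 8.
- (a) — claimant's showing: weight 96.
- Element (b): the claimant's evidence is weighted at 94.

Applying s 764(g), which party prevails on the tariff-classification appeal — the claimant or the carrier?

At Stage 1 the claimant must meet proof excluding reasonable doubt (weight is at least 95): on (a) the weight is 96 less the opposing 8 gives net 88, which does not reach 95, so (a) does not meet the standard; on (b) the weight is 94 less the opposing 8 gives net 86, < 95, so (b) does not meet the standard; on (c) the weight is 76, < 95, so (c) does not meet the standard.
  The claimant does not carry Stage 1.
The analysis ends at Stage 1; the carrier prevails.

carrier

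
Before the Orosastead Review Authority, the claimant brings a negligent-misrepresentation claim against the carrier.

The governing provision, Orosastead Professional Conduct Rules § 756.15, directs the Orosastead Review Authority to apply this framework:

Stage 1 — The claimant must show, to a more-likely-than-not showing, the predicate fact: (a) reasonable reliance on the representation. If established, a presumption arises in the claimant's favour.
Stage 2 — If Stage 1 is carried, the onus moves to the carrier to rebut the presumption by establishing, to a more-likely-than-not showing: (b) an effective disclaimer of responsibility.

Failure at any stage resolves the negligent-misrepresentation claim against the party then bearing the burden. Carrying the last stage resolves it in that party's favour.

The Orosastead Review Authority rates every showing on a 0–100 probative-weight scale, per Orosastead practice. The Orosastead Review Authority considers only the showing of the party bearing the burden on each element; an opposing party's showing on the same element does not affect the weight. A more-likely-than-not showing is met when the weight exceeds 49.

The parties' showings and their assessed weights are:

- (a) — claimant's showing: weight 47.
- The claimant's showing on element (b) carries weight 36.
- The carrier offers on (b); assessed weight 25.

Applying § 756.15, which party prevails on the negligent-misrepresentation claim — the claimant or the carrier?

carrier

At Stage 1 the claimant must meet a more-likely-than-not showing (weight exceeds 49): on (a) the weight is 47, ≤ 49, so (a) does not meet the standard.
  Not every element is met, so the claimant fails to carry Stage 1.
The analysis ends at Stage 1; the carrier prevails.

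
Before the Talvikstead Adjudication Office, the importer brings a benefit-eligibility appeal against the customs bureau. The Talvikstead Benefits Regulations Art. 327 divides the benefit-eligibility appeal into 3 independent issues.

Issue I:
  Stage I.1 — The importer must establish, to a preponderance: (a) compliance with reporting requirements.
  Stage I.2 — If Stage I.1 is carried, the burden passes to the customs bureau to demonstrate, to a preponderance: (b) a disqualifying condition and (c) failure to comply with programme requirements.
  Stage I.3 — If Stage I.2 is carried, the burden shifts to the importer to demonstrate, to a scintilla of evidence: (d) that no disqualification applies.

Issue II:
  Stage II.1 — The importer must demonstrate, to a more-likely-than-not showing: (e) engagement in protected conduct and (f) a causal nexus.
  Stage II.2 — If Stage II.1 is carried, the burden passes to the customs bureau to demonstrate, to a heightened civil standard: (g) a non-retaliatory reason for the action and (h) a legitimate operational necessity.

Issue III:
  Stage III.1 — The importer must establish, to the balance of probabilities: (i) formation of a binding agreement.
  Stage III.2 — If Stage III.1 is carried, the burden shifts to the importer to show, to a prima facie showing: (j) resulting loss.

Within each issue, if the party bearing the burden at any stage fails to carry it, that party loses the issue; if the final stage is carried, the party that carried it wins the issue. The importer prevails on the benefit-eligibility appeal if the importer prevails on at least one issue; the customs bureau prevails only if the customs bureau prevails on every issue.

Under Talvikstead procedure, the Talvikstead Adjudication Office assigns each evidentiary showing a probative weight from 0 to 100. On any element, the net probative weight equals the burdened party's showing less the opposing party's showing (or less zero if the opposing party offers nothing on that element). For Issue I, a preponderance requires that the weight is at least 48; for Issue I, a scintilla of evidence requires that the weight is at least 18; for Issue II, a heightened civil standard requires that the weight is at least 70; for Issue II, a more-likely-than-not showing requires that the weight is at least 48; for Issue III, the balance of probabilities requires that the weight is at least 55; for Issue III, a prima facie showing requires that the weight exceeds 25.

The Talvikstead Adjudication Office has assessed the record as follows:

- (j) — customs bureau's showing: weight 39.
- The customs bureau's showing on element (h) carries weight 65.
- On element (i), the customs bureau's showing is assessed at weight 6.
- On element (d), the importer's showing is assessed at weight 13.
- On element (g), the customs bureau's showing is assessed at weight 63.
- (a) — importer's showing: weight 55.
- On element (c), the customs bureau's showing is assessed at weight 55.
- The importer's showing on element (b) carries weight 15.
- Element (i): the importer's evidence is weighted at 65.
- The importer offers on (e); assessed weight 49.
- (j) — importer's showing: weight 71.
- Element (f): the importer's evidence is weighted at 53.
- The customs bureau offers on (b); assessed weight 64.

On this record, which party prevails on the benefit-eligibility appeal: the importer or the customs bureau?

importer

— Issue I —
Stage I.1 — burden on importer; standard: a preponderance (weight is at least 48).
    (a): 55 ≥ 48 [met]
  All elements met. The burden passes to the customs bureau.
Stage I.2 — burden on customs bureau; standard: a preponderance (weight is at least 48).
    (b): 64 − 15 = 49 ≥ 48 [met]
    (c): 55 ≥ 48 [met]
  Stage I.2 carried; the burden shifts to the importer.
Stage I.3 — burden on importer; standard: a scintilla of evidence (weight is at least 18).
    (d): 13 < 18 [not met]
  Stage I.3 not carried; the importer fails its burden.
So the customs bureau prevails on this issue.
— Issue II —
At Stage II.1 the importer must meet a more-likely-than-not showing (weight is at least 48): on (e) the weight is 49, ≥ 48, so (e) meets the standard; on (f) the weight is 53, ≥ 48, so (f) meets the standard.
  The importer carries Stage II.1; the customs bureau now bears the burden.
At Stage II.2 the customs bureau must meet a heightened civil standard (weight is at least 70): on (g) the weight is 63, which does not reach 70, so (g) does not meet the standard; on (h) the weight is 65, < 70, so (h) does not meet the standard.
  Stage II.2 not carried; the customs bureau fails its burden.
So the importer prevails on this issue.
— Issue III —
At Stage III.1 the importer must meet the balance of probabilities (weight is at least 55): on (i) the weight is 65 less the opposing 6 gives net 59, which does reach 55, so (i) meets the standard.
  Stage III.1 is satisfied; the importer continues to bear the burden.
At Stage III.2 the importer must meet a prima facie showing (weight exceeds 25): on (j) the weight is 71 less the opposing 39 gives net 32, which does exceed 25, so (j) meets the standard.
  The importer carries the last stage.
Every stage carried; the importer prevails on this issue.
Per-issue: Issue I → customs bureau; Issue II → importer; Issue III → importer. The importer must prevail on at least one issue; overall, the importer prevails.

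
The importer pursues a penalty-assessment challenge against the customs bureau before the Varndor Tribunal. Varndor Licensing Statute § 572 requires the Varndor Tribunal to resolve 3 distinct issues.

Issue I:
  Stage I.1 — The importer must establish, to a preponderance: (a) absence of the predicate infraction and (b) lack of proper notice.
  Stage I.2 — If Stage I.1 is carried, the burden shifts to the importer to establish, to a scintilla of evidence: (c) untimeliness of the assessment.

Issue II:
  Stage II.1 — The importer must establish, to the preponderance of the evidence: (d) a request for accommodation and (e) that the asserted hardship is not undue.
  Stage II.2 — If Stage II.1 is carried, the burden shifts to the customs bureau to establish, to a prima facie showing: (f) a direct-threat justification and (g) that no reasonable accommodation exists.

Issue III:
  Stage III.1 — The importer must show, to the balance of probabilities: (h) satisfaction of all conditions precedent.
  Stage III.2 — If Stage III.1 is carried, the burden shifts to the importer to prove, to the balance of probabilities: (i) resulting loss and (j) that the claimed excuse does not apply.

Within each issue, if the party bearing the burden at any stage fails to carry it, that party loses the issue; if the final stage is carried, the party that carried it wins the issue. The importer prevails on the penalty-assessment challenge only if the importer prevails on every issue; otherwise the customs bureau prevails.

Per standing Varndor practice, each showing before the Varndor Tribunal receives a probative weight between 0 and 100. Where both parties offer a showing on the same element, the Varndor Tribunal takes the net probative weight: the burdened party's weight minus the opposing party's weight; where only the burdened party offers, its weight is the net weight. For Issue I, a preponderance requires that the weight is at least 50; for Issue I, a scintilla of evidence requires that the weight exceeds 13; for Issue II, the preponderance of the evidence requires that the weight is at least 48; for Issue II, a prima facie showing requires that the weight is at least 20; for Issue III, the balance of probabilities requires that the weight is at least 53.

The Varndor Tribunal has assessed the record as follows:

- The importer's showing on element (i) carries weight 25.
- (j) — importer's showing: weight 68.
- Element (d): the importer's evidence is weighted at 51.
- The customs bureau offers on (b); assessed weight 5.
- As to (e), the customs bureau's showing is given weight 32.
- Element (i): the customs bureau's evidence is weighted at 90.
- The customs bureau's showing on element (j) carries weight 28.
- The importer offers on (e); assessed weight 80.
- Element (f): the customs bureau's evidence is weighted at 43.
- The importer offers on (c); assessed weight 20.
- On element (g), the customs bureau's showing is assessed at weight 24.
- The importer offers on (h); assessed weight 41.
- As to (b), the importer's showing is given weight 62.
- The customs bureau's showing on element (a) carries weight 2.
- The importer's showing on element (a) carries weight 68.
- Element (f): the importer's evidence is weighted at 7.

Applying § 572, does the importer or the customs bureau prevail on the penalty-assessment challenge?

customs bureau

— Issue I —
Stage I.1 — burden on importer; standard: a preponderance (weight is at least 50).
    (a): 68 − 2 = 66 ≥ 50 [met]
    (b): 62 − 5 = 57 ≥ 50 [met]
  Stage I.1 is satisfied; the importer continues to bear the burden.
Stage I.2 — burden on importer; standard: a scintilla of evidence (weight exceeds 13).
    (c): 20 > 13 [met]
  All elements met at the final stage.
All stages carried — the importer prevails on this issue.
— Issue II —
At Stage II.1 the importer must meet the preponderance of the evidence (weight is at least 48): on (d) the weight is 51, which does reach 48, so (d) meets the standard; on (e) the weight is 80 less the opposing 32 gives net 48, which does reach 48, so (e) meets the standard.
  The importer carries Stage II.1; the customs bureau now bears the burden.
At Stage II.2 the customs bureau must meet a prima facie showing (weight is at least 20): on (f) the weight is 43 less the opposing 7 gives net 36, ≥ 20, so (f) meets the standard; on (g) the weight is 24, ≥ 20, so (g) meets the standard.
  The customs bureau carries the last stage.
Every stage carried; the customs bureau prevails on this issue.
— Issue III —
Stage III.1 — burden on importer; standard: the balance of probabilities (weight is at least 53).
    (h): 41 < 53 [not met]
  Not every element is met, so the importer fails to carry Stage III.1.
The analysis ends at Stage III.1; the customs bureau prevails on this issue.
Per-issue: Issue I → importer; Issue II → customs bureau; Issue III → customs bureau. The importer must prevail on every issue; overall, the customs bureau prevails.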